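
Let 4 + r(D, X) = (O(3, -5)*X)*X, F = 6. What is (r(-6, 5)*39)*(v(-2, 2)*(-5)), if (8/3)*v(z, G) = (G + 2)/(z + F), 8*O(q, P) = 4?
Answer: -9945/16 ≈ -621.56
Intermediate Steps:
O(q, P) = ½ (O(q, P) = (⅛)*4 = ½)
v(z, G) = 3*(2 + G)/(8*(6 + z)) (v(z, G) = 3*((G + 2)/(z + 6))/8 = 3*((2 + G)/(6 + z))/8 = 3*(2 + G)/(8*(6 + z)))
r(D, X) = -4 + X²/2 (r(D, X) = -4 + (X/2)*X = -4 + X²/2)
(r(-6, 5)*39)*(v(-2, 2)*(-5)) = ((-4 + (½)*5²)*39)*((3*(2 + 2)/(8*(6 - 2)))*(-5)) = ((-4 + (½)*25)*39)*(((3/8)*4/4)*(-5)) = ((-4 + 25/2)*39)*(((3/8)*(¼)*4)*(-5)) = ((17/2)*39)*((3/8)*(-5)) = (663/2)*(-15/8) = -9945/16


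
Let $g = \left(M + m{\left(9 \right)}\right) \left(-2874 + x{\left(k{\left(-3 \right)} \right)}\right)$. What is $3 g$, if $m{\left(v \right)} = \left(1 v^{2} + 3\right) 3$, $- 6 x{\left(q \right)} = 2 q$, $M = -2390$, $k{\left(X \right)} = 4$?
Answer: $18442388$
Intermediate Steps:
$x{\left(q \right)} = - \frac{q}{3}$ ($x{\left(q \right)} = - \frac{2 q}{6} = - \frac{q}{3}$)
$m{\left(v \right)} = 9 + 3 v^{2}$ ($m{\left(v \right)} = \left(v^{2} + 3\right) 3 = \left(3 + v^{2}\right) 3 = 9 + 3 v^{2}$)
$g = \frac{18442388}{3}$ ($g = \left(-2390 + \left(9 + 3 \cdot 9^{2}\right)\right) \left(-2874 - \frac{4}{3}\right) = \left(-2390 + \left(9 + 3 \cdot 81\right)\right) \left(-2874 - \frac{4}{3}\right) = \left(-2390 + \left(9 + 243\right)\right) \left(- \frac{8626}{3}\right) = \left(-2390 + 252\right) \left(- \frac{8626}{3}\right) = \left(-2138\right) \left(- \frac{8626}{3}\right) = \frac{18442388}{3} \approx 6.1475 \cdot 10^{6}$)
$3 g = 3 \cdot \frac{18442388}{3} = 18442388$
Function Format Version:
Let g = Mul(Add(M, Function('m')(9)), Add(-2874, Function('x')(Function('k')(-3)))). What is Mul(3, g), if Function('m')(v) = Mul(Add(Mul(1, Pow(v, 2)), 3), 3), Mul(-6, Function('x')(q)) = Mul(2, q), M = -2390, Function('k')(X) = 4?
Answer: 18442388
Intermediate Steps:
Function('x')(q) = Mul(Rational(-1, 3), q) (Function('x')(q) = Mul(Rational(-1, 6), Mul(2, q)) = Mul(Rational(-1, 3), q))
Function('m')(v) = Add(9, Mul(3, Pow(v, 2))) (Function('m')(v) = Mul(Add(Pow(v, 2), 3), 3) = Mul(Add(3, Pow(v, 2)), 3) = Add(9, Mul(3, Pow(v, 2))))
g = Rational(18442388, 3) (g = Mul(Add(-2390, Add(9, Mul(3, Pow(9, 2)))), Add(-2874, Mul(Rational(-1, 3), 4))) = Mul(Add(-2390, Add(9, Mul(3, 81))), Add(-2874, Rational(-4, 3))) = Mul(Add(-2390, Add(9, 243)), Rational(-8626, 3)) = Mul(Add(-2390, 252), Rational(-8626, 3)) = Mul(-2138, Rational(-8626, 3)) = Rational(18442388, 3) ≈ 6.1475e+6)
Mul(3, g) = Mul(3, Rational(18442388, 3)) = 18442388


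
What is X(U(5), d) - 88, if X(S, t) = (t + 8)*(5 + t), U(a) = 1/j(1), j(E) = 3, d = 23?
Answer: 780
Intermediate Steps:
U(a) = ⅓ (U(a) = 1/3 = ⅓)
X(S, t) = (5 + t)*(8 + t) (X(S, t) = (8 + t)*(5 + t) = (5 + t)*(8 + t))
X(U(5), d) - 88 = (40 + 23² + 13*23) - 88 = (40 + 529 + 299) - 88 = 868 - 88 = 780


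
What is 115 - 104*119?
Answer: -12261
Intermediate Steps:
115 - 104*119 = 115 - 12376 = -12261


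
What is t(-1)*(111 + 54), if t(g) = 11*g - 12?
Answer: -3795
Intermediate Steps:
t(g) = -12 + 11*g
t(-1)*(111 + 54) = (-12 + 11*(-1))*(111 + 54) = (-12 - 11)*165 = -23*165 = -3795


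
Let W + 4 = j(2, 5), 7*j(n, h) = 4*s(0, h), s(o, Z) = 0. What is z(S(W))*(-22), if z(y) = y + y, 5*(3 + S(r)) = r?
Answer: 836/5 ≈ 167.20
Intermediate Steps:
j(n, h) = 0 (j(n, h) = (4*0)/7 = (1/7)*0 = 0)
W = -4 (W = -4 + 0 = -4)
S(r) = -3 + r/5
z(y) = 2*y
z(S(W))*(-22) = (2*(-3 + (1/5)*(-4)))*(-22) = (2*(-3 - 4/5))*(-22) = (2*(-19/5))*(-22) = -38/5*(-22) = 836/5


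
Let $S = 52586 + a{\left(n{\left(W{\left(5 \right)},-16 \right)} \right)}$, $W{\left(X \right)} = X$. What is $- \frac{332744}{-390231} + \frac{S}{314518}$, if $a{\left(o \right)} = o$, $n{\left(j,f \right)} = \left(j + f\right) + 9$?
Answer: $\frac{62586942148}{61367336829} \approx 1.0199$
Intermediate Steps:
$n{\left(j,f \right)} = 9 + f + j$ ($n{\left(j,f \right)} = \left(f + j\right) + 9 = 9 + f + j$)
$S = 52584$ ($S = 52586 + \left(9 - 16 + 5\right) = 52586 - 2 = 52584$)
$- \frac{332744}{-390231} + \frac{S}{314518} = - \frac{332744}{-390231} + \frac{52584}{314518} = \left(-332744\right) \left(- \frac{1}{390231}\right) + 52584 \cdot \frac{1}{314518} = \frac{332744}{390231} + \frac{26292}{157259} = \frac{62586942148}{61367336829}$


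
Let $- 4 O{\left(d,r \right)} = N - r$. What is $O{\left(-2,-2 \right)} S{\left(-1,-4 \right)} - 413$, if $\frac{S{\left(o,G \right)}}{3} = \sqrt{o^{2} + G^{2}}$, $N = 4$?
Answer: $-413 - \frac{9 \sqrt{17}}{2} \approx -431.55$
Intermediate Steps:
$O{\left(d,r \right)} = -1 + \frac{r}{4}$ ($O{\left(d,r \right)} = - \frac{4 - r}{4} = -1 + \frac{r}{4}$)
$S{\left(o,G \right)} = 3 \sqrt{G^{2} + o^{2}}$ ($S{\left(o,G \right)} = 3 \sqrt{o^{2} + G^{2}} = 3 \sqrt{G^{2} + o^{2}}$)
$O{\left(-2,-2 \right)} S{\left(-1,-4 \right)} - 413 = \left(-1 + \frac{1}{4} \left(-2\right)\right) 3 \sqrt{\left(-4\right)^{2} + \left(-1\right)^{2}} - 413 = \left(-1 - \frac{1}{2}\right) 3 \sqrt{16 + 1} - 413 = - \frac{3 \cdot 3 \sqrt{17}}{2} - 413 = - \frac{9 \sqrt{17}}{2} - 413 = -413 - \frac{9 \sqrt{17}}{2}$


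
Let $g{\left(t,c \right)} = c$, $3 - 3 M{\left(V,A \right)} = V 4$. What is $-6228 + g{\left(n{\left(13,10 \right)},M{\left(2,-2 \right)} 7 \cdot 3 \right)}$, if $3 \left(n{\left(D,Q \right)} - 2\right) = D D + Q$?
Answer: $-6263$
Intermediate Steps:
$M{\left(V,A \right)} = 1 - \frac{4 V}{3}$ ($M{\left(V,A \right)} = 1 - \frac{V 4}{3} = 1 - \frac{4 V}{3}$)
$n{\left(D,Q \right)} = 2 + \frac{Q}{3} + \frac{D^{2}}{3}$ ($n{\left(D,Q \right)} = 2 + \frac{D D + Q}{3} = 2 + \frac{D^{2} + Q}{3} = 2 + \frac{Q + D^{2}}{3} = 2 + \left(\frac{Q}{3} + \frac{D^{2}}{3}\right) = 2 + \frac{Q}{3} + \frac{D^{2}}{3}$)
$-6228 + g{\left(n{\left(13,10 \right)},M{\left(2,-2 \right)} 7 \cdot 3 \right)} = -6228 + \left(1 - \frac{8}{3}\right) 7 \cdot 3 = -6228 + \left(- \frac{5}{3}\right) 7 \cdot 3 = -6228 - 35 = -6263$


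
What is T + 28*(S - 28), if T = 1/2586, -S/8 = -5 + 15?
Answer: -7820063/2586 ≈ -3024.0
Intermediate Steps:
S = -80 (S = -8*(-5 + 15) = -8*10 = -80)
T = 1/2586 ≈ 0.00038670
T + 28*(S - 28) = 1/2586 + 28*(-80 - 28) = 1/2586 + 28*(-108) = 1/2586 - 3024 = -7820063/2586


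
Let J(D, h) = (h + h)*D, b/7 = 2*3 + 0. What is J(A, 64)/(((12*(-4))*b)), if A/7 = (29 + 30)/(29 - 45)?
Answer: 59/36 ≈ 1.6389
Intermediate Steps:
b = 42 (b = 7*(2*3 + 0) = 7*(6 + 0) = 7*6 = 42)
A = -413/16 (A = 7*((29 + 30)/(29 - 45)) = 7*(59/(-16)) = 7*(59*(-1/16)) = 7*(-59/16) = -413/16 ≈ -25.813)
J(D, h) = 2*D*h (J(D, h) = (2*h)*D = 2*D*h)
J(A, 64)/(((12*(-4))*b)) = (2*(-413/16)*64)/(((12*(-4))*42)) = -3304/((-48*42)) = -3304/(-2016) = -3304*(-1/2016) = 59/36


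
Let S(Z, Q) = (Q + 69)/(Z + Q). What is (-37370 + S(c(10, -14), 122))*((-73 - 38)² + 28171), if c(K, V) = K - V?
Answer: -110458713934/73 ≈ -1.5131e+9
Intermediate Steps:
S(Z, Q) = (69 + Q)/(Q + Z)
(-37370 + S(c(10, -14), 122))*((-73 - 38)² + 28171) = (-37370 + (69 + 122)/(122 + (10 - 1*(-14))))*((-73 - 38)² + 28171) = (-37370 + 191/(122 + (10 + 14)))*((-111)² + 28171) = (-37370 + 191/(122 + 24))*(12321 + 28171) = (-37370 + 191/146)*40492 = -5455829/146*40492 = -110458713934/73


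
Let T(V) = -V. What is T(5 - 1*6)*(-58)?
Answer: -58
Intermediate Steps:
T(5 - 1*6)*(-58) = -(5 - 1*6)*(-58) = -(5 - 6)*(-58) = -1*(-1)*(-58) = 1*(-58) = -58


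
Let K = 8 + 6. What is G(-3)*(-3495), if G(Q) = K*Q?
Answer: 146790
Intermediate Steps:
K = 14
G(Q) = 14*Q
G(-3)*(-3495) = (14*(-3))*(-3495) = -42*(-3495) = 146790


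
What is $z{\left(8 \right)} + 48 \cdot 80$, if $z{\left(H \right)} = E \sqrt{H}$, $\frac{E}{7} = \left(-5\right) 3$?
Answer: $3840 - 210 \sqrt{2} \approx 3543.0$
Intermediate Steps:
$E = -105$ ($E = 7 \left(\left(-5\right) 3\right) = 7 \left(-15\right) = -105$)
$z{\left(H \right)} = - 105 \sqrt{H}$
$z{\left(8 \right)} + 48 \cdot 80 = - 105 \sqrt{8} + 48 \cdot 80 = - 105 \cdot 2 \sqrt{2} + 3840 = - 210 \sqrt{2} + 3840 = 3840 - 210 \sqrt{2}$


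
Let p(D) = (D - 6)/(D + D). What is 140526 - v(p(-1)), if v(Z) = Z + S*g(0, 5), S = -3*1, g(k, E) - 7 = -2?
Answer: 281075/2 ≈ 1.4054e+5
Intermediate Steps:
g(k, E) = 5 (g(k, E) = 7 - 2 = 5)
S = -3
p(D) = (-6 + D)/(2*D) (p(D) = (-6 + D)/((2*D)) = (-6 + D)*(1/(2*D)) = (-6 + D)/(2*D))
v(Z) = -15 + Z (v(Z) = Z - 3*5 = Z - 15 = -15 + Z)
140526 - v(p(-1)) = 140526 - (-15 + (1/2)*(-6 - 1)/(-1)) = 140526 - (-15 + (1/2)*(-1)*(-7)) = 140526 - (-15 + 7/2) = 140526 - 1*(-23/2) = 140526 + 23/2 = 281075/2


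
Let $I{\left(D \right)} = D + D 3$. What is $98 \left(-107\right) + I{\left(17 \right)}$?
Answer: $-10418$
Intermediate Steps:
$I{\left(D \right)} = 4 D$ ($I{\left(D \right)} = D + 3 D = 4 D$)
$98 \left(-107\right) + I{\left(17 \right)} = 98 \left(-107\right) + 4 \cdot 17 = -10486 + 68 = -10418$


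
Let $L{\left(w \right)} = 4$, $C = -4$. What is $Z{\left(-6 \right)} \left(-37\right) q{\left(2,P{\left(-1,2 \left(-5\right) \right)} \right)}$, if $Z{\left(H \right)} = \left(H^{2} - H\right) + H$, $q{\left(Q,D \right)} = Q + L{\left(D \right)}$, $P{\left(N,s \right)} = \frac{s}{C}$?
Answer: $-7992$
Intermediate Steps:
$P{\left(N,s \right)} = - \frac{s}{4}$ ($P{\left(N,s \right)} = \frac{s}{-4} = s \left(- \frac{1}{4}\right) = - \frac{s}{4}$)
$q{\left(Q,D \right)} = 4 + Q$ ($q{\left(Q,D \right)} = Q + 4 = 4 + Q$)
$Z{\left(H \right)} = H^{2}$
$Z{\left(-6 \right)} \left(-37\right) q{\left(2,P{\left(-1,2 \left(-5\right) \right)} \right)} = \left(-6\right)^{2} \left(-37\right) \left(4 + 2\right) = 36 \left(-37\right) 6 = \left(-1332\right) 6 = -7992$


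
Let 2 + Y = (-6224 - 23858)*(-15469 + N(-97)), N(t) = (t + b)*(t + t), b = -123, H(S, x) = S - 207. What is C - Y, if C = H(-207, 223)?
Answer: 818560890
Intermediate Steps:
H(S, x) = -207 + S
C = -414 (C = -207 - 207 = -414)
N(t) = 2*t*(-123 + t) (N(t) = (t - 123)*(t + t) = (-123 + t)*(2*t) = 2*t*(-123 + t))
Y = -818561304 (Y = -2 + (-6224 - 23858)*(-15469 + 2*(-97)*(-123 - 97)) = -2 - 30082*(-15469 + 2*(-97)*(-220)) = -2 - 30082*(-15469 + 42680) = -2 - 30082*27211 = -2 - 818561302 = -818561304)
C - Y = -414 - 1*(-818561304) = -414 + 818561304 = 818560890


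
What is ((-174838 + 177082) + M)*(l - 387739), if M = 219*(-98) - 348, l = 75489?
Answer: 6109483500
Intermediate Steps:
M = -21810 (M = -21462 - 348 = -21810)
((-174838 + 177082) + M)*(l - 387739) = ((-174838 + 177082) - 21810)*(75489 - 387739) = (2244 - 21810)*(-312250) = -19566*(-312250) = 6109483500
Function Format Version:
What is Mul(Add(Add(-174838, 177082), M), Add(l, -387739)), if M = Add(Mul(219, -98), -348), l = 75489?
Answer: 6109483500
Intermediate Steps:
M = -21810 (M = Add(-21462, -348) = -21810)
Mul(Add(Add(-174838, 177082), M), Add(l, -387739)) = Mul(Add(Add(-174838, 177082), -21810), Add(75489, -387739)) = Mul(Add(2244, -21810), -312250) = Mul(-19566, -312250) = 6109483500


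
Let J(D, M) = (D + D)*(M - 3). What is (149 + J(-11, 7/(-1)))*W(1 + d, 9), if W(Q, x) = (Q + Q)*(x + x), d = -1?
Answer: 0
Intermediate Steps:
W(Q, x) = 4*Q*x (W(Q, x) = (2*Q)*(2*x) = 4*Q*x)
J(D, M) = 2*D*(-3 + M) (J(D, M) = (2*D)*(-3 + M) = 2*D*(-3 + M))
(149 + J(-11, 7/(-1)))*W(1 + d, 9) = (149 + 2*(-11)*(-3 + 7/(-1)))*(4*(1 - 1)*9) = (149 + 2*(-11)*(-3 + 7*(-1)))*(4*0*9) = (149 + 2*(-11)*(-3 - 7))*0 = (149 + 2*(-11)*(-10))*0 = (149 + 220)*0 = 369*0 = 0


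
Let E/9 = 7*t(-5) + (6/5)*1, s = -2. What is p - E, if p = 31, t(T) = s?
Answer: 731/5 ≈ 146.20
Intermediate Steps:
t(T) = -2
E = -576/5 (E = 9*(7*(-2) + (6/5)*1) = 9*(-14 + (6*(1/5))*1) = 9*(-14 + (6/5)*1) = 9*(-14 + 6/5) = 9*(-64/5) = -576/5 ≈ -115.20)
p - E = 31 - 1*(-576/5) = 31 + 576/5 = 731/5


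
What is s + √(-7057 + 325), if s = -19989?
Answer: -19989 + 6*I*√187 ≈ -19989.0 + 82.049*I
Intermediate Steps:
s + √(-7057 + 325) = -19989 + √(-7057 + 325) = -19989 + √(-6732) = -19989 + 6*I*√187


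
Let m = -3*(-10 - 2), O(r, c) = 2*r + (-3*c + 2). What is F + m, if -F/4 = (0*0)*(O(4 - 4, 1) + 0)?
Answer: 36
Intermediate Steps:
O(r, c) = 2 - 3*c + 2*r (O(r, c) = 2*r + (2 - 3*c) = 2 - 3*c + 2*r)
m = 36 (m = -3*(-12) = 36)
F = 0 (F = -4*0*0*((2 - 3*1 + 2*(4 - 4)) + 0) = -0*((2 - 3 + 2*0) + 0) = -0*((2 - 3 + 0) + 0) = -0*(-1 + 0) = -0*(-1) = -4*0 = 0)
F + m = 0 + 36 = 36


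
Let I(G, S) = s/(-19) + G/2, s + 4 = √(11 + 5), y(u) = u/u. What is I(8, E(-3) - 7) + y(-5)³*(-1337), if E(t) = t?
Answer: -1333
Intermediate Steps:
y(u) = 1
s = 0 (s = -4 + √(11 + 5) = -4 + √16 = -4 + 4 = 0)
I(G, S) = G/2 (I(G, S) = 0/(-19) + G/2 = 0*(-1/19) + G*(½) = 0 + G/2 = G/2)
I(8, E(-3) - 7) + y(-5)³*(-1337) = (½)*8 + 1³*(-1337) = 4 + 1*(-1337) = 4 - 1337 = -1333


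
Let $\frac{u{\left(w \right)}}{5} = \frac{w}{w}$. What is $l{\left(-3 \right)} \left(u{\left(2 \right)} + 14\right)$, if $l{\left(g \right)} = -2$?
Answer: $-38$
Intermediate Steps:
$u{\left(w \right)} = 5$ ($u{\left(w \right)} = 5 \frac{w}{w} = 5 \cdot 1 = 5$)
$l{\left(-3 \right)} \left(u{\left(2 \right)} + 14\right) = - 2 \left(5 + 14\right) = \left(-2\right) 19 = -38$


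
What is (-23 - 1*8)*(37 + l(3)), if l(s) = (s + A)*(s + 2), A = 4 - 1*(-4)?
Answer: -2852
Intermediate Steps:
A = 8 (A = 4 + 4 = 8)
l(s) = (2 + s)*(8 + s) (l(s) = (s + 8)*(s + 2) = (8 + s)*(2 + s) = (2 + s)*(8 + s))
(-23 - 1*8)*(37 + l(3)) = (-23 - 1*8)*(37 + (16 + 3**2 + 10*3)) = (-23 - 8)*(37 + (16 + 9 + 30)) = -31*(37 + 55) = -31*92 = -2852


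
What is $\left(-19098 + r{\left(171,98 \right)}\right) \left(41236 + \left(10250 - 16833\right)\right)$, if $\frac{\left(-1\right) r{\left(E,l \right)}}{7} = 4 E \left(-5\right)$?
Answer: $167789826$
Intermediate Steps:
$r{\left(E,l \right)} = 140 E$ ($r{\left(E,l \right)} = - 7 \cdot 4 E \left(-5\right) = - 7 \left(- 20 E\right) = 140 E$)
$\left(-19098 + r{\left(171,98 \right)}\right) \left(41236 + \left(10250 - 16833\right)\right) = \left(-19098 + 140 \cdot 171\right) \left(41236 + \left(10250 - 16833\right)\right) = \left(-19098 + 23940\right) \left(41236 + \left(10250 - 16833\right)\right) = 4842 \left(41236 - 6583\right) = 4842 \cdot 34653 = 167789826$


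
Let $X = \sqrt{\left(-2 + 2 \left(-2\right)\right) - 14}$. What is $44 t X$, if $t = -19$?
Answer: $- 1672 i \sqrt{5} \approx - 3738.7 i$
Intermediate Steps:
$X = 2 i \sqrt{5}$ ($X = \sqrt{\left(-2 - 4\right) - 14} = \sqrt{-6 - 14} = \sqrt{-20} = 2 i \sqrt{5} \approx 4.4721 i$)
$44 t X = 44 \left(-19\right) 2 i \sqrt{5} = - 836 \cdot 2 i \sqrt{5} = - 1672 i \sqrt{5}$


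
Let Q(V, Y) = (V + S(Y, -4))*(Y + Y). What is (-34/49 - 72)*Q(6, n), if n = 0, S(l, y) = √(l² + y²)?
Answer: 0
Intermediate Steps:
Q(V, Y) = 2*Y*(V + √(16 + Y²)) (Q(V, Y) = (V + √(Y² + (-4)²))*(Y + Y) = (V + √(Y² + 16))*(2*Y) = (V + √(16 + Y²))*(2*Y) = 2*Y*(V + √(16 + Y²)))
(-34/49 - 72)*Q(6, n) = (-34/49 - 72)*(2*0*(6 + √(16 + 0²))) = (-34*1/49 - 72)*(2*0*(6 + √(16 + 0))) = (-34/49 - 72)*(2*0*(6 + √16)) = -7124*0*(6 + 4)/49 = -7124*0*10/49 = -3562/49*0 = 0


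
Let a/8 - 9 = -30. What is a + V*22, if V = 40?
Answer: 712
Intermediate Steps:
a = -168 (a = 72 + 8*(-30) = 72 - 240 = -168)
a + V*22 = -168 + 40*22 = -168 + 880 = 712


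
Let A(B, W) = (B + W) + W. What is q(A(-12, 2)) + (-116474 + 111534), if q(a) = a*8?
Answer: -5004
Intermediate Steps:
A(B, W) = B + 2*W
q(a) = 8*a
q(A(-12, 2)) + (-116474 + 111534) = 8*(-12 + 2*2) + (-116474 + 111534) = 8*(-12 + 4) - 4940 = 8*(-8) - 4940 = -64 - 4940 = -5004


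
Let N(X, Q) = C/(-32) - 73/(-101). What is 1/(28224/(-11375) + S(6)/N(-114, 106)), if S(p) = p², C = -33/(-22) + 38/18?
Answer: 57659875/3260228544 ≈ 0.017686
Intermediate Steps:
C = 65/18 (C = -33*(-1/22) + 38*(1/18) = 3/2 + 19/9 = 65/18 ≈ 3.6111)
N(X, Q) = 35483/58176 (N(X, Q) = (65/18)/(-32) - 73/(-101) = (65/18)*(-1/32) - 73*(-1/101) = -65/576 + 73/101 = 35483/58176)
1/(28224/(-11375) + S(6)/N(-114, 106)) = 1/(28224/(-11375) + 6²/(35483/58176)) = 1/(28224*(-1/11375) + 36*(58176/35483)) = 1/(-4032/1625 + 2094336/35483) = 1/(3260228544/57659875) = 57659875/3260228544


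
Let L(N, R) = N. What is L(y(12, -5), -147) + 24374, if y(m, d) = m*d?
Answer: 24314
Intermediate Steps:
y(m, d) = d*m
L(y(12, -5), -147) + 24374 = -5*12 + 24374 = -60 + 24374 = 24314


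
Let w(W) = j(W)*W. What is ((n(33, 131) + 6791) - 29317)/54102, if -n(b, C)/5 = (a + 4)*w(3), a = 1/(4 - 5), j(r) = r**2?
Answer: -22931/54102 ≈ -0.42385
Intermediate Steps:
a = -1 (a = 1/(-1) = -1)
w(W) = W**3 (w(W) = W**2*W = W**3)
n(b, C) = -405 (n(b, C) = -5*(-1 + 4)*3**3 = -15*27 = -5*81 = -405)
((n(33, 131) + 6791) - 29317)/54102 = ((-405 + 6791) - 29317)/54102 = (6386 - 29317)*(1/54102) = -22931*1/54102 = -22931/54102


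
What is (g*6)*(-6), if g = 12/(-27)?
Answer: 16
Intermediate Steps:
g = -4/9 (g = 12*(-1/27) = -4/9 ≈ -0.44444)
(g*6)*(-6) = -4/9*6*(-6) = -8/3*(-6) = 16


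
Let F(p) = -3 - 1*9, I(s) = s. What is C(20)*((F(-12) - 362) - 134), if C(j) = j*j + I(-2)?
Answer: -202184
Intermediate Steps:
F(p) = -12 (F(p) = -3 - 9 = -12)
C(j) = -2 + j**2 (C(j) = j*j - 2 = j**2 - 2 = -2 + j**2)
C(20)*((F(-12) - 362) - 134) = (-2 + 20**2)*((-12 - 362) - 134) = (-2 + 400)*(-374 - 134) = 398*(-508) = -202184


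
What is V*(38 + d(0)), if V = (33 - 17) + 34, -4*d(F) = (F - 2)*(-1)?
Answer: 1875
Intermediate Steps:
d(F) = -½ + F/4 (d(F) = -(F - 2)*(-1)/4 = -(-2 + F)*(-1)/4 = -(2 - F)/4 = -½ + F/4)
V = 50 (V = 16 + 34 = 50)
V*(38 + d(0)) = 50*(38 + (-½ + (¼)*0)) = 50*(38 + (-½ + 0)) = 50*(38 - ½) = 50*(75/2) = 1875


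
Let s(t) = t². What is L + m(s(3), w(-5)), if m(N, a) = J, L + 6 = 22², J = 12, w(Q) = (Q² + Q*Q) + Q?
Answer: 490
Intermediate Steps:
w(Q) = Q + 2*Q² (w(Q) = (Q² + Q²) + Q = 2*Q² + Q = Q + 2*Q²)
L = 478 (L = -6 + 22² = -6 + 484 = 478)
m(N, a) = 12
L + m(s(3), w(-5)) = 478 + 12 = 490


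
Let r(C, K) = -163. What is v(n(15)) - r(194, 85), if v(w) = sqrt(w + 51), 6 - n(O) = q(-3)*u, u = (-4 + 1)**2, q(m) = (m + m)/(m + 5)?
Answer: 163 + 2*sqrt(21) ≈ 172.17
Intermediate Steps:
q(m) = 2*m/(5 + m) (q(m) = (2*m)/(5 + m) = 2*m/(5 + m))
u = 9 (u = (-3)**2 = 9)
n(O) = 33 (n(O) = 6 - 2*(-3)/(5 - 3)*9 = 6 - 2*(-3)/2*9 = 6 - 2*(-3)*(1/2)*9 = 6 - (-3)*9 = 6 - 1*(-27) = 6 + 27 = 33)
v(w) = sqrt(51 + w)
v(n(15)) - r(194, 85) = sqrt(51 + 33) - 1*(-163) = sqrt(84) + 163 = 2*sqrt(21) + 163 = 163 + 2*sqrt(21)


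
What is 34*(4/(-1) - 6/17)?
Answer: -148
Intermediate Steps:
34*(4/(-1) - 6/17) = 34*(4*(-1) - 6*1/17) = 34*(-4 - 6/17) = 34*(-74/17) = -148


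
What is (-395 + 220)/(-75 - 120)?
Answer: 35/39 ≈ 0.89744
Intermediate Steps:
(-395 + 220)/(-75 - 120) = -175/(-195) = -175*(-1/195) = 35/39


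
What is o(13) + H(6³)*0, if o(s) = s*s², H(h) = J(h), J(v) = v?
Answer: 2197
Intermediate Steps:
H(h) = h
o(s) = s³
o(13) + H(6³)*0 = 13³ + 6³*0 = 2197 + 216*0 = 2197 + 0 = 2197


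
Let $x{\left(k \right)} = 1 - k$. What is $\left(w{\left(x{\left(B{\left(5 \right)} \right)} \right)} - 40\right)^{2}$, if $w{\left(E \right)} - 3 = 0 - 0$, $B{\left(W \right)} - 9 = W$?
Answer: $1369$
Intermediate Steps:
$B{\left(W \right)} = 9 + W$
$w{\left(E \right)} = 3$ ($w{\left(E \right)} = 3 + \left(0 - 0\right) = 3 + \left(0 + 0\right) = 3 + 0 = 3$)
$\left(w{\left(x{\left(B{\left(5 \right)} \right)} \right)} - 40\right)^{2} = \left(3 - 40\right)^{2} = \left(-37\right)^{2} = 1369$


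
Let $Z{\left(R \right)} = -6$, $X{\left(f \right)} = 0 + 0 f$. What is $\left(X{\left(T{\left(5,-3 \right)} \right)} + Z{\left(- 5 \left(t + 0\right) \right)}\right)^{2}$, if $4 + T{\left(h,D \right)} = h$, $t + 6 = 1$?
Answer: $36$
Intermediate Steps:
$t = -5$ ($t = -6 + 1 = -5$)
$T{\left(h,D \right)} = -4 + h$
$X{\left(f \right)} = 0$ ($X{\left(f \right)} = 0 + 0 = 0$)
$\left(X{\left(T{\left(5,-3 \right)} \right)} + Z{\left(- 5 \left(t + 0\right) \right)}\right)^{2} = \left(0 - 6\right)^{2} = \left(-6\right)^{2} = 36$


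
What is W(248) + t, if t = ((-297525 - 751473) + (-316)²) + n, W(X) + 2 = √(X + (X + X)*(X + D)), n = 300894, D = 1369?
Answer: -648250 + 2*√200570 ≈ -6.4735e+5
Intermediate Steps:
W(X) = -2 + √(X + 2*X*(1369 + X)) (W(X) = -2 + √(X + (X + X)*(X + 1369)) = -2 + √(X + (2*X)*(1369 + X)) = -2 + √(X + 2*X*(1369 + X)))
t = -648248 (t = ((-297525 - 751473) + (-316)²) + 300894 = (-1048998 + 99856) + 300894 = -949142 + 300894 = -648248)
W(248) + t = (-2 + √(248*(2739 + 2*248))) - 648248 = (-2 + √(248*(2739 + 496))) - 648248 = (-2 + √(248*3235)) - 648248 = (-2 + √802280) - 648248 = (-2 + 2*√200570) - 648248 = -648250 + 2*√200570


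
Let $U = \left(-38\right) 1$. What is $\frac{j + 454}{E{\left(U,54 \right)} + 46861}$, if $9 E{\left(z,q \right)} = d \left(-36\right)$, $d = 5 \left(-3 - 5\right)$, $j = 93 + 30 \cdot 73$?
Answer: $\frac{2737}{47021} \approx 0.058208$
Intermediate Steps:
$U = -38$
$j = 2283$ ($j = 93 + 2190 = 2283$)
$d = -40$ ($d = 5 \left(-8\right) = -40$)
$E{\left(z,q \right)} = 160$ ($E{\left(z,q \right)} = \frac{\left(-40\right) \left(-36\right)}{9} = \frac{1}{9} \cdot 1440 = 160$)
$\frac{j + 454}{E{\left(U,54 \right)} + 46861} = \frac{2283 + 454}{160 + 46861} = \frac{2737}{47021}$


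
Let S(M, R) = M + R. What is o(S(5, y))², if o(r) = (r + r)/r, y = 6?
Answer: 4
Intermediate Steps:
o(r) = 2 (o(r) = (2*r)/r = 2)
o(S(5, y))² = 2² = 4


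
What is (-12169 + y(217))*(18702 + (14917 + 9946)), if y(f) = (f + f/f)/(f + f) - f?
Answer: -117087602945/217 ≈ -5.3957e+8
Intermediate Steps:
y(f) = -f + (1 + f)/(2*f) (y(f) = (f + 1)/((2*f)) - f = (1 + f)*(1/(2*f)) - f = (1 + f)/(2*f) - f = -f + (1 + f)/(2*f))
(-12169 + y(217))*(18702 + (14917 + 9946)) = (-12169 + (½ + (½)/217 - 1*217))*(18702 + (14917 + 9946)) = (-12169 + (½ + (½)*(1/217) - 217))*(18702 + 24863) = (-12169 + (½ + 1/434 - 217))*43565 = (-12169 - 46980/217)*43565 = -2687653/217*43565 = -117087602945/217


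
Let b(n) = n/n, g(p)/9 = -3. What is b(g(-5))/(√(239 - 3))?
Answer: √59/118 ≈ 0.065094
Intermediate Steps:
g(p) = -27 (g(p) = 9*(-3) = -27)
b(n) = 1
b(g(-5))/(√(239 - 3)) = 1/√(239 - 3) = 1/√236 = 1/(2*√59) = 1*(√59/118) = √59/118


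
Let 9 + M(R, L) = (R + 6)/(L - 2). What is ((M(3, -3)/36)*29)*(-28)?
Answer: 1218/5 ≈ 243.60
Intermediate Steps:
M(R, L) = -9 + (6 + R)/(-2 + L) (M(R, L) = -9 + (R + 6)/(L - 2) = -9 + (6 + R)/(-2 + L))
((M(3, -3)/36)*29)*(-28) = ((((24 + 3 - 9*(-3))/(-2 - 3))/36)*29)*(-28) = ((((24 + 3 + 27)/(-5))*(1/36))*29)*(-28) = ((-1/5*54*(1/36))*29)*(-28) = (-54/5*1/36*29)*(-28) = -3/10*29*(-28) = -87/10*(-28) = 1218/5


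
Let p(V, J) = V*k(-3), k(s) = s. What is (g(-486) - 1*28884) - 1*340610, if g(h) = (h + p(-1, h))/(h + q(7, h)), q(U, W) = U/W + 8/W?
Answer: -29092770832/78737 ≈ -3.6949e+5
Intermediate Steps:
q(U, W) = 8/W + U/W
p(V, J) = -3*V (p(V, J) = V*(-3) = -3*V)
g(h) = (3 + h)/(h + 15/h) (g(h) = (h - 3*(-1))/(h + (8 + 7)/h) = (h + 3)/(h + 15/h) = (3 + h)/(h + 15/h))
(g(-486) - 1*28884) - 1*340610 = (-486*(3 - 486)/(15 + (-486)²) - 1*28884) - 1*340610 = (-486*(-483)/(15 + 236196) - 28884) - 340610 = (-486*(-483)/236211 - 28884) - 340610 = (-486*1/236211*(-483) - 28884) - 340610 = (78246/78737 - 28884) - 340610 = -2274161262/78737 - 340610 = -29092770832/78737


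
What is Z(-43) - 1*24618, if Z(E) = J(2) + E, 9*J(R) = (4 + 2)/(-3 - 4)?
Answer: -517883/21 ≈ -24661.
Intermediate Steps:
J(R) = -2/21 (J(R) = ((4 + 2)/(-3 - 4))/9 = (6/(-7))/9 = (6*(-⅐))/9 = (⅑)*(-6/7) = -2/21)
Z(E) = -2/21 + E
Z(-43) - 1*24618 = (-2/21 - 43) - 1*24618 = -905/21 - 24618 = -517883/21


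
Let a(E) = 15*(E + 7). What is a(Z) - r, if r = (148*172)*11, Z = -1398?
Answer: -300881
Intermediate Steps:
r = 280016 (r = 25456*11 = 280016)
a(E) = 105 + 15*E (a(E) = 15*(7 + E) = 105 + 15*E)
a(Z) - r = (105 + 15*(-1398)) - 1*280016 = (105 - 20970) - 280016 = -20865 - 280016 = -300881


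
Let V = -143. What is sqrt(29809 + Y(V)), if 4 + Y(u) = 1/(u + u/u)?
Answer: sqrt(600987878)/142 ≈ 172.64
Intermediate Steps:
Y(u) = -4 + 1/(1 + u) (Y(u) = -4 + 1/(u + u/u) = -4 + 1/(u + 1) = -4 + 1/(1 + u))
sqrt(29809 + Y(V)) = sqrt(29809 + (-3 - 4*(-143))/(1 - 143)) = sqrt(29809 + (-3 + 572)/(-142)) = sqrt(29809 - 1/142*569) = sqrt(29809 - 569/142) = sqrt(4232309/142) = sqrt(600987878)/142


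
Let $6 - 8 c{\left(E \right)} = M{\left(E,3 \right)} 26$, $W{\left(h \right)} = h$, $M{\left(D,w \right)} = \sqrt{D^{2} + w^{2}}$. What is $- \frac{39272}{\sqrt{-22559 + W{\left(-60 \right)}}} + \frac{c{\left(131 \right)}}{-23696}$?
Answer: $- \frac{3}{94784} + \frac{13 \sqrt{17170}}{94784} + \frac{39272 i \sqrt{22619}}{22619} \approx 0.01794 + 261.12 i$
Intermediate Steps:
$c{\left(E \right)} = \frac{3}{4} - \frac{13 \sqrt{9 + E^{2}}}{4}$ ($c{\left(E \right)} = \frac{3}{4} - \frac{\sqrt{E^{2} + 3^{2}} \cdot 26}{8} = \frac{3}{4} - \frac{\sqrt{E^{2} + 9} \cdot 26}{8} = \frac{3}{4} - \frac{\sqrt{9 + E^{2}} \cdot 26}{8} = \frac{3}{4} - \frac{26 \sqrt{9 + E^{2}}}{8} = \frac{3}{4} - \frac{13 \sqrt{9 + E^{2}}}{4}$)
$- \frac{39272}{\sqrt{-22559 + W{\left(-60 \right)}}} + \frac{c{\left(131 \right)}}{-23696} = - \frac{39272}{\sqrt{-22559 - 60}} + \frac{\frac{3}{4} - \frac{13 \sqrt{9 + 131^{2}}}{4}}{-23696} = - \frac{39272}{\sqrt{-22619}} + \left(\frac{3}{4} - \frac{13 \sqrt{9 + 17161}}{4}\right) \left(- \frac{1}{23696}\right) = - \frac{39272}{i \sqrt{22619}} + \left(\frac{3}{4} - \frac{13 \sqrt{17170}}{4}\right) \left(- \frac{1}{23696}\right) = - 39272 \left(- \frac{i \sqrt{22619}}{22619}\right) - \left(\frac{3}{94784} - \frac{13 \sqrt{17170}}{94784}\right) = \frac{39272 i \sqrt{22619}}{22619} - \left(\frac{3}{94784} - \frac{13 \sqrt{17170}}{94784}\right) = - \frac{3}{94784} + \frac{13 \sqrt{17170}}{94784} + \frac{39272 i \sqrt{22619}}{22619}$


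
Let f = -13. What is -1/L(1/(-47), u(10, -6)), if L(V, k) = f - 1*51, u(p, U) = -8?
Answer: 1/64 ≈ 0.015625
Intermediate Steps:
L(V, k) = -64 (L(V, k) = -13 - 1*51 = -13 - 51 = -64)
-1/L(1/(-47), u(10, -6)) = -1/(-64) = -1*(-1/64) = 1/64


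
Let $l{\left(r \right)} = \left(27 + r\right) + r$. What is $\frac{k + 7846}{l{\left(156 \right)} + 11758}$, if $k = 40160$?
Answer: $\frac{48006}{12097} \approx 3.9684$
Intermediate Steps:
$l{\left(r \right)} = 27 + 2 r$
$\frac{k + 7846}{l{\left(156 \right)} + 11758} = \frac{40160 + 7846}{\left(27 + 2 \cdot 156\right) + 11758} = \frac{48006}{\left(27 + 312\right) + 11758} = \frac{48006}{339 + 11758} = \frac{48006}{12097}$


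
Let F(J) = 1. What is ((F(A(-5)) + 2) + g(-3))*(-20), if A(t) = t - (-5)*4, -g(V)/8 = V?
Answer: -540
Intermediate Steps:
g(V) = -8*V
A(t) = 20 + t (A(t) = t - 1*(-20) = t + 20 = 20 + t)
((F(A(-5)) + 2) + g(-3))*(-20) = ((1 + 2) - 8*(-3))*(-20) = (3 + 24)*(-20) = 27*(-20) = -540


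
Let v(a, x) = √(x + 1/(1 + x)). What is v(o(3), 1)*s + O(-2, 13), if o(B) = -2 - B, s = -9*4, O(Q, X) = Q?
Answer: -2 - 18*√6 ≈ -46.091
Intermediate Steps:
s = -36
v(o(3), 1)*s + O(-2, 13) = √((1 + 1*(1 + 1))/(1 + 1))*(-36) - 2 = √((1 + 1*2)/2)*(-36) - 2 = √((1 + 2)/2)*(-36) - 2 = √((½)*3)*(-36) - 2 = √(3/2)*(-36) - 2 = (√6/2)*(-36) - 2 = -18*√6 - 2 = -2 - 18*√6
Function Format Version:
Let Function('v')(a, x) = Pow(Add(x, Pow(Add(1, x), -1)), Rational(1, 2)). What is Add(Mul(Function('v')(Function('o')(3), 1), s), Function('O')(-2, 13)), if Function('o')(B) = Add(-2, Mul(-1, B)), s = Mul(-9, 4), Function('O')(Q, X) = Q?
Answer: Add(-2, Mul(-18, Pow(6, Rational(1, 2)))) ≈ -46.091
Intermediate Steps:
s = -36
Add(Mul(Function('v')(Function('o')(3), 1), s), Function('O')(-2, 13)) = Add(Mul(Pow(Mul(Pow(Add(1, 1), -1), Add(1, Mul(1, Add(1, 1)))), Rational(1, 2)), -36), -2) = Add(Mul(Pow(Mul(Pow(2, -1), Add(1, Mul(1, 2))), Rational(1, 2)), -36), -2) = Add(Mul(Pow(Mul(Rational(1, 2), Add(1, 2)), Rational(1, 2)), -36), -2) = Add(Mul(Pow(Mul(Rational(1, 2), 3), Rational(1, 2)), -36), -2) = Add(Mul(Pow(Rational(3, 2), Rational(1, 2)), -36), -2) = Add(Mul(Mul(Rational(1, 2), Pow(6, Rational(1, 2))), -36), -2) = Add(Mul(-18, Pow(6, Rational(1, 2))), -2) = Add(-2, Mul(-18, Pow(6, Rational(1, 2))))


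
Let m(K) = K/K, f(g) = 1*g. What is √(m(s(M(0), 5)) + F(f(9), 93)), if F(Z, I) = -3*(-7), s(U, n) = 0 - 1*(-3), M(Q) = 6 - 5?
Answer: √22 ≈ 4.6904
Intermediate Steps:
M(Q) = 1
s(U, n) = 3 (s(U, n) = 0 + 3 = 3)
f(g) = g
m(K) = 1
F(Z, I) = 21
√(m(s(M(0), 5)) + F(f(9), 93)) = √(1 + 21) = √22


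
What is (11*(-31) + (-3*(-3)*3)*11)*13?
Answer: -572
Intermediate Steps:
(11*(-31) + (-3*(-3)*3)*11)*13 = (-341 + (9*3)*11)*13 = (-341 + 27*11)*13 = (-341 + 297)*13 = -44*13 = -572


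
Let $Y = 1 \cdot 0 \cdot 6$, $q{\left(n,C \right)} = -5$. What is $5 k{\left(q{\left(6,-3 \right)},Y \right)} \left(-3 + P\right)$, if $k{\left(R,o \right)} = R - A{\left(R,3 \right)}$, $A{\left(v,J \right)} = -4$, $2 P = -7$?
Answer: $\frac{65}{2} \approx 32.5$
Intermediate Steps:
$P = - \frac{7}{2}$ ($P = \frac{1}{2} \left(-7\right) = - \frac{7}{2} \approx -3.5$)
$Y = 0$ ($Y = 0 \cdot 6 = 0$)
$k{\left(R,o \right)} = 4 + R$ ($k{\left(R,o \right)} = R - -4 = R + 4 = 4 + R$)
$5 k{\left(q{\left(6,-3 \right)},Y \right)} \left(-3 + P\right) = 5 \left(4 - 5\right) \left(-3 - \frac{7}{2}\right) = 5 \left(\left(-1\right) \left(- \frac{13}{2}\right)\right) = 5 \cdot \frac{13}{2} = \frac{65}{2}$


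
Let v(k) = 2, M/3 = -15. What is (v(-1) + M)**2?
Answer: 1849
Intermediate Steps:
M = -45 (M = 3*(-15) = -45)
(v(-1) + M)**2 = (2 - 45)**2 = (-43)**2 = 1849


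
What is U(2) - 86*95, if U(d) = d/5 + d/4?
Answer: -81691/10 ≈ -8169.1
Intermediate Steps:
U(d) = 9*d/20 (U(d) = d*(1/5) + d*(1/4) = d/5 + d/4 = 9*d/20)
U(2) - 86*95 = (9/20)*2 - 86*95 = 9/10 - 8170 = -81691/10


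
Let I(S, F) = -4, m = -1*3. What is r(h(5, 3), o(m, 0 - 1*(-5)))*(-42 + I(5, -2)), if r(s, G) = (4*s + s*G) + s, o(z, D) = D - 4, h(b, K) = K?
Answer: -828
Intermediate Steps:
m = -3
o(z, D) = -4 + D
r(s, G) = 5*s + G*s (r(s, G) = (4*s + G*s) + s = 5*s + G*s)
r(h(5, 3), o(m, 0 - 1*(-5)))*(-42 + I(5, -2)) = (3*(5 + (-4 + (0 - 1*(-5)))))*(-42 - 4) = (3*(5 + (-4 + (0 + 5))))*(-46) = (3*(5 + (-4 + 5)))*(-46) = (3*(5 + 1))*(-46) = (3*6)*(-46) = 18*(-46) = -828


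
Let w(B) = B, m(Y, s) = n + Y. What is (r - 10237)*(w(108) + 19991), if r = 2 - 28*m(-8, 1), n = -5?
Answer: -198397229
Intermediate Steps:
m(Y, s) = -5 + Y
r = 366 (r = 2 - 28*(-5 - 8) = 2 - 28*(-13) = 2 + 364 = 366)
(r - 10237)*(w(108) + 19991) = (366 - 10237)*(108 + 19991) = -9871*20099 = -198397229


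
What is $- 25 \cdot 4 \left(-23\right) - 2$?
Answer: $2298$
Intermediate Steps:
$- 25 \cdot 4 \left(-23\right) - 2 = \left(-25\right) \left(-92\right) - 2 = 2300 - 2 = 2298$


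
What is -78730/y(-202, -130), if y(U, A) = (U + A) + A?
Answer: 39365/231 ≈ 170.41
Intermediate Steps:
y(U, A) = U + 2*A (y(U, A) = (A + U) + A = U + 2*A)
-78730/y(-202, -130) = -78730/(-202 + 2*(-130)) = -78730/(-202 - 260) = -78730/(-462) = -78730*(-1/462) = 39365/231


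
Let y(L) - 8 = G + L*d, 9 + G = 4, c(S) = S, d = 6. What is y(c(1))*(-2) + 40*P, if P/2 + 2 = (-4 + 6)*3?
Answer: 302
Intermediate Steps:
G = -5 (G = -9 + 4 = -5)
P = 8 (P = -4 + 2*((-4 + 6)*3) = -4 + 2*(2*3) = -4 + 2*6 = -4 + 12 = 8)
y(L) = 3 + 6*L (y(L) = 8 + (-5 + L*6) = 8 + (-5 + 6*L) = 3 + 6*L)
y(c(1))*(-2) + 40*P = (3 + 6*1)*(-2) + 40*8 = (3 + 6)*(-2) + 320 = 9*(-2) + 320 = -18 + 320 = 302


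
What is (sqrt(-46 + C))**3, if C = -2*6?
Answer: -58*I*sqrt(58) ≈ -441.71*I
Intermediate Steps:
C = -12
(sqrt(-46 + C))**3 = (sqrt(-46 - 12))**3 = (sqrt(-58))**3 = (I*sqrt(58))**3 = -58*I*sqrt(58)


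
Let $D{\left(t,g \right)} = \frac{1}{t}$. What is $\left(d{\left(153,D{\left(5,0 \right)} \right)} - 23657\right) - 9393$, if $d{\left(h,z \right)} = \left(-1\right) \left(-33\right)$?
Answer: $-33017$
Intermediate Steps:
$d{\left(h,z \right)} = 33$
$\left(d{\left(153,D{\left(5,0 \right)} \right)} - 23657\right) - 9393 = \left(33 - 23657\right) - 9393 = -23624 - 9393 = -33017$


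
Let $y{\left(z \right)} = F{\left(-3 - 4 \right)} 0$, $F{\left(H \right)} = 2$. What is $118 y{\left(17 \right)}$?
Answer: $0$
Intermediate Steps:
$y{\left(z \right)} = 0$ ($y{\left(z \right)} = 2 \cdot 0 = 0$)
$118 y{\left(17 \right)} = 118 \cdot 0 = 0$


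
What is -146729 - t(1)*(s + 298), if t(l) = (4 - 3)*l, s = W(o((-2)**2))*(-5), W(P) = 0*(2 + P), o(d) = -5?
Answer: -147027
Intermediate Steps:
W(P) = 0
s = 0 (s = 0*(-5) = 0)
t(l) = l (t(l) = 1*l = l)
-146729 - t(1)*(s + 298) = -146729 - (0 + 298) = -146729 - 298 = -147027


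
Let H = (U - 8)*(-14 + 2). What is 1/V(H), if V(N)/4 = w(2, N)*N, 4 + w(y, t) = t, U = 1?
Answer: 1/26880 ≈ 3.7202e-5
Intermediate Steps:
w(y, t) = -4 + t
H = 84 (H = (1 - 8)*(-14 + 2) = -7*(-12) = 84)
V(N) = 4*N*(-4 + N) (V(N) = 4*((-4 + N)*N) = 4*(N*(-4 + N)) = 4*N*(-4 + N))
1/V(H) = 1/(4*84*(-4 + 84)) = 1/(4*84*80) = 1/26880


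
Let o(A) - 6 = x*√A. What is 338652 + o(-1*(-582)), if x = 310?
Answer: 338658 + 310*√582 ≈ 3.4614e+5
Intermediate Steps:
o(A) = 6 + 310*√A
338652 + o(-1*(-582)) = 338652 + (6 + 310*√(-1*(-582))) = 338652 + (6 + 310*√582) = 338658 + 310*√582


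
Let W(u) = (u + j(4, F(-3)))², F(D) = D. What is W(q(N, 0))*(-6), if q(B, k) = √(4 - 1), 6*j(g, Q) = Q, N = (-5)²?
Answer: -39/2 + 6*√3 ≈ -9.1077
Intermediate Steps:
N = 25
j(g, Q) = Q/6
q(B, k) = √3
W(u) = (-½ + u)² (W(u) = (u + (⅙)*(-3))² = (u - ½)² = (-½ + u)²)
W(q(N, 0))*(-6) = ((-1 + 2*√3)²/4)*(-6) = -3*(-1 + 2*√3)²/2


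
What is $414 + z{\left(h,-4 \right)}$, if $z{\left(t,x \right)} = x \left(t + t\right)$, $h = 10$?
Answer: $334$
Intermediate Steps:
$z{\left(t,x \right)} = 2 t x$ ($z{\left(t,x \right)} = x 2 t = 2 t x$)
$414 + z{\left(h,-4 \right)} = 414 + 2 \cdot 10 \left(-4\right) = 414 - 80 = 334$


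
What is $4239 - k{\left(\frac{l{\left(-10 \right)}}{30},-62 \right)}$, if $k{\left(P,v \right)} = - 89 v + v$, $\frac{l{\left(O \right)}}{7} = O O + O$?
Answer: $-1217$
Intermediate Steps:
$l{\left(O \right)} = 7 O + 7 O^{2}$ ($l{\left(O \right)} = 7 \left(O O + O\right) = 7 \left(O^{2} + O\right) = 7 \left(O + O^{2}\right) = 7 O + 7 O^{2}$)
$k{\left(P,v \right)} = - 88 v$
$4239 - k{\left(\frac{l{\left(-10 \right)}}{30},-62 \right)} = 4239 - \left(-88\right) \left(-62\right) = 4239 - 5456 = -1217$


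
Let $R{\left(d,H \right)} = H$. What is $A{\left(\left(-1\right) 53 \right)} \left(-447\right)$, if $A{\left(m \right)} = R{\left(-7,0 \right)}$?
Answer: $0$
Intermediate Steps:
$A{\left(m \right)} = 0$
$A{\left(\left(-1\right) 53 \right)} \left(-447\right) = 0 \left(-447\right) = 0$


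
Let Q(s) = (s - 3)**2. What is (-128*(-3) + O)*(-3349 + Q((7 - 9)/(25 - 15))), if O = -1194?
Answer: 13521978/5 ≈ 2.7044e+6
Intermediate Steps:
Q(s) = (-3 + s)**2
(-128*(-3) + O)*(-3349 + Q((7 - 9)/(25 - 15))) = (-128*(-3) - 1194)*(-3349 + (-3 + (7 - 9)/(25 - 15))**2) = (384 - 1194)*(-3349 + (-3 - 2/10)**2) = -810*(-3349 + (-3 - 2*1/10)**2) = -810*(-3349 + (-3 - 1/5)**2) = -810*(-3349 + (-16/5)**2) = -810*(-3349 + 256/25) = -810*(-83469/25) = 13521978/5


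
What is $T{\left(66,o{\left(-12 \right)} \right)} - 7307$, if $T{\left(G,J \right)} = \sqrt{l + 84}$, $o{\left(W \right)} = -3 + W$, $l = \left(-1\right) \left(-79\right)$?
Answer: $-7307 + \sqrt{163} \approx -7294.2$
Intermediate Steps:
$l = 79$
$T{\left(G,J \right)} = \sqrt{163}$ ($T{\left(G,J \right)} = \sqrt{79 + 84} = \sqrt{163}$)
$T{\left(66,o{\left(-12 \right)} \right)} - 7307 = \sqrt{163} - 7307 = -7307 + \sqrt{163}$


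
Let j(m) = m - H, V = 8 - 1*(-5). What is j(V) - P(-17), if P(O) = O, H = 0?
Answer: 30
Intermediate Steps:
V = 13 (V = 8 + 5 = 13)
j(m) = m (j(m) = m - 1*0 = m + 0 = m)
j(V) - P(-17) = 13 - 1*(-17) = 13 + 17 = 30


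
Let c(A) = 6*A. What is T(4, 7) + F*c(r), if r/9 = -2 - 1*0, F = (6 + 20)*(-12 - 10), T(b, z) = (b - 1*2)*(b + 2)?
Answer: 61788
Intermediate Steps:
T(b, z) = (-2 + b)*(2 + b) (T(b, z) = (b - 2)*(2 + b) = (-2 + b)*(2 + b))
F = -572 (F = 26*(-22) = -572)
r = -18 (r = 9*(-2 - 1*0) = 9*(-2 + 0) = 9*(-2) = -18)
T(4, 7) + F*c(r) = (-4 + 4²) - 3432*(-18) = (-4 + 16) - 572*(-108) = 12 + 61776 = 61788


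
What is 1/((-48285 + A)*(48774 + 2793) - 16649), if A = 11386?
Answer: -1/1902787382 ≈ -5.2554e-10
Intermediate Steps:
1/((-48285 + A)*(48774 + 2793) - 16649) = 1/((-48285 + 11386)*(48774 + 2793) - 16649) = 1/(-36899*51567 - 16649) = 1/(-1902770733 - 16649) = 1/(-1902787382) = -1/1902787382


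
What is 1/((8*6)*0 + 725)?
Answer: 1/725 ≈ 0.0013793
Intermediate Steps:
1/((8*6)*0 + 725) = 1/(48*0 + 725) = 1/(0 + 725) = 1/725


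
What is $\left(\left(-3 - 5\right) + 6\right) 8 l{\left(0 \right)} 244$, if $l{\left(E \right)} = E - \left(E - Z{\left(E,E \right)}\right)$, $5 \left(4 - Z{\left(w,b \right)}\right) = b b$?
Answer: $-15616$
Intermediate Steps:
$Z{\left(w,b \right)} = 4 - \frac{b^{2}}{5}$ ($Z{\left(w,b \right)} = 4 - \frac{b b}{5} = 4 - \frac{b^{2}}{5}$)
$l{\left(E \right)} = 4 - \frac{E^{2}}{5}$ ($l{\left(E \right)} = E - \left(-4 + E + \frac{E^{2}}{5}\right) = 4 - \frac{E^{2}}{5}$)
$\left(\left(-3 - 5\right) + 6\right) 8 l{\left(0 \right)} 244 = \left(\left(-3 - 5\right) + 6\right) 8 \left(4 - \frac{0^{2}}{5}\right) 244 = \left(-8 + 6\right) 8 \left(4 - 0\right) 244 = \left(-2\right) 8 \left(4 + 0\right) 244 = \left(-16\right) 4 \cdot 244 = \left(-64\right) 244 = -15616$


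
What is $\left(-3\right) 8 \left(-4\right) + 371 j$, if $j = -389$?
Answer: $-144223$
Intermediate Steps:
$\left(-3\right) 8 \left(-4\right) + 371 j = \left(-3\right) 8 \left(-4\right) + 371 \left(-389\right) = \left(-24\right) \left(-4\right) - 144319 = 96 - 144319 = -144223$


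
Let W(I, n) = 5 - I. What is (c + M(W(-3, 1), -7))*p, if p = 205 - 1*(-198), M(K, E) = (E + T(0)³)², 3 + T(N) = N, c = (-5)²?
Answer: 475943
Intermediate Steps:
c = 25
T(N) = -3 + N
M(K, E) = (-27 + E)² (M(K, E) = (E + (-3 + 0)³)² = (E + (-3)³)² = (E - 27)² = (-27 + E)²)
p = 403 (p = 205 + 198 = 403)
(c + M(W(-3, 1), -7))*p = (25 + (-27 - 7)²)*403 = (25 + (-34)²)*403 = (25 + 1156)*403 = 1181*403 = 475943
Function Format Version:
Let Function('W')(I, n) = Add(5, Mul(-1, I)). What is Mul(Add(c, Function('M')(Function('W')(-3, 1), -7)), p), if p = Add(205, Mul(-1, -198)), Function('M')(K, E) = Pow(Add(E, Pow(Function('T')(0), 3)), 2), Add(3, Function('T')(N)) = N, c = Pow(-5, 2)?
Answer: 475943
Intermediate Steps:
c = 25
Function('T')(N) = Add(-3, N)
Function('M')(K, E) = Pow(Add(-27, E), 2) (Function('M')(K, E) = Pow(Add(E, Pow(Add(-3, 0), 3)), 2) = Pow(Add(E, Pow(-3, 3)), 2) = Pow(Add(E, -27), 2) = Pow(Add(-27, E), 2))
p = 403 (p = Add(205, 198) = 403)
Mul(Add(c, Function('M')(Function('W')(-3, 1), -7)), p) = Mul(Add(25, Pow(Add(-27, -7), 2)), 403) = Mul(Add(25, Pow(-34, 2)), 403) = Mul(Add(25, 1156), 403) = Mul(1181, 403) = 475943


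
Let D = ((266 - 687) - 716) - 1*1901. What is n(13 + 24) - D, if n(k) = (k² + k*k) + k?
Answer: 5813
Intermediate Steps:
D = -3038 (D = (-421 - 716) - 1901 = -1137 - 1901 = -3038)
n(k) = k + 2*k² (n(k) = (k² + k²) + k = 2*k² + k = k + 2*k²)
n(13 + 24) - D = (13 + 24)*(1 + 2*(13 + 24)) - 1*(-3038) = 37*(1 + 2*37) + 3038 = 37*(1 + 74) + 3038 = 37*75 + 3038 = 2775 + 3038 = 5813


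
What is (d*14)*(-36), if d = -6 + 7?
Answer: -504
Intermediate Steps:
d = 1
(d*14)*(-36) = (1*14)*(-36) = 14*(-36) = -504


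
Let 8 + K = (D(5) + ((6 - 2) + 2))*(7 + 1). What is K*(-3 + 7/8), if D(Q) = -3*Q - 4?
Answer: 238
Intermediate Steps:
D(Q) = -4 - 3*Q
K = -112 (K = -8 + ((-4 - 3*5) + ((6 - 2) + 2))*(7 + 1) = -8 + ((-4 - 15) + (4 + 2))*8 = -8 + (-19 + 6)*8 = -8 - 13*8 = -8 - 104 = -112)
K*(-3 + 7/8) = -112*(-3 + 7/8) = -112*(-17/8) = 238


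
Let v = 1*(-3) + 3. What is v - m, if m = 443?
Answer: -443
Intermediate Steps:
v = 0 (v = -3 + 3 = 0)
v - m = 0 - 1*443 = 0 - 443 = -443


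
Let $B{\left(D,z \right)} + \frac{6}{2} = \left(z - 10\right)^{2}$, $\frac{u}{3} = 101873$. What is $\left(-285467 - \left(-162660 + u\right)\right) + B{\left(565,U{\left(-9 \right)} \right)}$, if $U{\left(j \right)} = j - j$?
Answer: $-428329$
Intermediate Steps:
$u = 305619$ ($u = 3 \cdot 101873 = 305619$)
$U{\left(j \right)} = 0$
$B{\left(D,z \right)} = -3 + \left(-10 + z\right)^{2}$ ($B{\left(D,z \right)} = -3 + \left(z - 10\right)^{2} = -3 + \left(-10 + z\right)^{2}$)
$\left(-285467 - \left(-162660 + u\right)\right) + B{\left(565,U{\left(-9 \right)} \right)} = \left(-285467 + \left(162660 - 305619\right)\right) - \left(3 - \left(-10 + 0\right)^{2}\right) = \left(-285467 + \left(162660 - 305619\right)\right) - \left(3 - \left(-10\right)^{2}\right) = \left(-285467 - 142959\right) + \left(-3 + 100\right) = -428426 + 97 = -428329$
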